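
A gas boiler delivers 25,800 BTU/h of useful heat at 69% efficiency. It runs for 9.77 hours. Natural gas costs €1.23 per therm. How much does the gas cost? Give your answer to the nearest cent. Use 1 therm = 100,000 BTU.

Heat delivered = 25,800 BTU/h × 9.77 h = 252,066 BTU
Gas input = 252,066 / 0.69 = 365,313 BTU
= 365,313 / 100,000 = 3.653 therm
Cost = 3.653 × €1.23/therm = €4.49

€4.49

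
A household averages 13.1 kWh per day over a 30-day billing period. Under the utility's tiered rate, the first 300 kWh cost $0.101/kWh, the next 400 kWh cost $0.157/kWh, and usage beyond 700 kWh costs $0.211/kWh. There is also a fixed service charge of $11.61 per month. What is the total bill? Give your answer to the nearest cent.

Usage = 13.1 kWh/day × 30 days = 393 kWh
First 300 kWh × $0.101 = $30.30
Next 93 kWh × $0.157 = $14.60
Remaining tier: 0 kWh (not reached)
Energy charge = $44.90; + service $11.61 = $56.51

$56.51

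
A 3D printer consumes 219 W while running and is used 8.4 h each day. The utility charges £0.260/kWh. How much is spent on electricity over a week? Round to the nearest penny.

£3.35

Energy = 219 W × 8.4 h/day × 7 days = 12,877 Wh = 12.88 kWh
Cost = 12.88 kWh × £0.260/kWh = £3.35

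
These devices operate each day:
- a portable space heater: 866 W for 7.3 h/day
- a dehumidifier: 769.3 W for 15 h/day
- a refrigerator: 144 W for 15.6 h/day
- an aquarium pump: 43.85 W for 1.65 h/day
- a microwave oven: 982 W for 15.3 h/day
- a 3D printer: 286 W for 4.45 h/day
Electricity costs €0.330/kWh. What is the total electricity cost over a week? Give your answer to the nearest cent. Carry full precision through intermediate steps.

€84.26

portable space heater: 866 W × 7.3 h × 7 d = 44,253 Wh = 44.25 kWh
dehumidifier: 769.3 W × 15 h × 7 d = 80,776 Wh = 80.78 kWh
refrigerator: 144 W × 15.6 h × 7 d = 15,725 Wh = 15.72 kWh
aquarium pump: 43.85 W × 1.65 h × 7 d = 506 Wh = 0.5065 kWh
microwave oven: 982 W × 15.3 h × 7 d = 105,172 Wh = 105.2 kWh
3D printer: 286 W × 4.45 h × 7 d = 8,909 Wh = 8.909 kWh
Total energy = 44.25 + 80.78 + 15.72 + 0.5065 + 105.2 + 8.909 = 255.3 kWh
Cost = 255.3 kWh × €0.330 = €84.26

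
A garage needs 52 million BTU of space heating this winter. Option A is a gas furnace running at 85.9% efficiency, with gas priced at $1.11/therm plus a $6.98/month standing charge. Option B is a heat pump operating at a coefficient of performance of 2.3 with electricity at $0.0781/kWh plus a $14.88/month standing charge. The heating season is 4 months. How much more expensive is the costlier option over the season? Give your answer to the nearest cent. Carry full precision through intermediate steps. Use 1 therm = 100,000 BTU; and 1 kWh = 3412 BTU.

$122.84

Heat load = 52 × 10⁶ BTU = 52,000,000 BTU
Gas: input = 52,000,000 / 0.859 = 60,535,506 BTU = 605.4 therm → 605.4 × $1.11 = $671.94; + 4 × $6.98 standing = $699.86
Heat pump: 52,000,000 BTU / 3412 = 15,240 kWh heat; / 2.3 = 6,626 kWh in → × $0.0781 = $517.51; + 4 × $14.88 standing = $577.03
Difference = |$699.86 − $577.03| = $122.84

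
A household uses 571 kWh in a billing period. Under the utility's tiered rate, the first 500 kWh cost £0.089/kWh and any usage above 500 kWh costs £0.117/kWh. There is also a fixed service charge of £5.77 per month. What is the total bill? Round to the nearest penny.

First 500 kWh × £0.089 = £44.50
Remaining 71 kWh × £0.117 = £8.31
Energy charge = £52.81; + service £5.77 = £58.58

£58.58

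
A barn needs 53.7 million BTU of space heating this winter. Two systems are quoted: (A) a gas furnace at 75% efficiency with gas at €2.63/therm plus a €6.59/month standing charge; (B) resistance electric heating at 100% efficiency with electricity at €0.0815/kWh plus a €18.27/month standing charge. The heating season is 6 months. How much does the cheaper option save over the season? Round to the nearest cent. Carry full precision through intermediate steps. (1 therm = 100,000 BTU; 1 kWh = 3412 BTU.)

Heat load = 53.7 × 10⁶ BTU = 53,700,000 BTU
Gas: input = 53,700,000 / 0.75 = 71,600,000 BTU = 716 therm → 716 × €2.63 = €1,883.08; + 6 × €6.59 standing = €1,922.62
Electric: 53,700,000 BTU / 3412 = 15,740 kWh → × €0.0815 = €1,282.69; + 6 × €18.27 standing = €1,392.31
Difference = |€1,922.62 − €1,392.31| = €530.31

€530.31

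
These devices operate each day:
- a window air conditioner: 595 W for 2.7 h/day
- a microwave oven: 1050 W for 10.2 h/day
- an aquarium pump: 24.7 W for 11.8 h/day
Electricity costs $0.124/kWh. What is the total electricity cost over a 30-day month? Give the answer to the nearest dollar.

window air conditioner: 595 W × 2.7 h × 30 d = 48,195 Wh = 48.2 kWh
microwave oven: 1050 W × 10.2 h × 30 d = 321,300 Wh = 321.3 kWh
aquarium pump: 24.7 W × 11.8 h × 30 d = 8,744 Wh = 8.744 kWh
Total energy = 48.2 + 321.3 + 8.744 = 378.2 kWh
Cost = 378.2 kWh × $0.124 = $46.90 ≈ $47

$47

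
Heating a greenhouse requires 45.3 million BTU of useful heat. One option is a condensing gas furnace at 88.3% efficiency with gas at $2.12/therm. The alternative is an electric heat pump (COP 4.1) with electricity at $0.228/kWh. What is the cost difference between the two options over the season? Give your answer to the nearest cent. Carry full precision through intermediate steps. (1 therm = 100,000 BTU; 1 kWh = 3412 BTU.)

Heat load = 45.3 × 10⁶ BTU = 45,300,000 BTU
Gas: input = 45,300,000 / 0.883 = 51,302,378 BTU = 513 therm → 513 × $2.12 = $1,087.61
Heat pump: 45,300,000 BTU / 3412 = 13,280 kWh heat; / 4.1 = 3,238 kWh in → × $0.228 = $738.31
Difference = |$1,087.61 − $738.31| = $349.30

$349.30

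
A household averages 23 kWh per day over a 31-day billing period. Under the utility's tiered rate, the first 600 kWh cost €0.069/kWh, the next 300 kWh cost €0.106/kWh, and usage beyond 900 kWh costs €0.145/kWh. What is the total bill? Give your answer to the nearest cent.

Usage = 23 kWh/day × 31 days = 713 kWh
First 600 kWh × €0.069 = €41.40
Next 113 kWh × €0.106 = €11.98
Remaining tier: 0 kWh (not reached)
Total = €53.38

€53.38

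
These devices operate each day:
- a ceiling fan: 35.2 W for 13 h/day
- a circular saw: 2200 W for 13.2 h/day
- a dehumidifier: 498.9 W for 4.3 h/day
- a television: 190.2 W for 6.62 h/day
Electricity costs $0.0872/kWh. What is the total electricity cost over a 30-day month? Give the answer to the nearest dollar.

ceiling fan: 35.2 W × 13 h × 30 d = 13,728 Wh = 13.73 kWh
circular saw: 2200 W × 13.2 h × 30 d = 871,200 Wh = 871.2 kWh
dehumidifier: 498.9 W × 4.3 h × 30 d = 64,358 Wh = 64.36 kWh
television: 190.2 W × 6.62 h × 30 d = 37,774 Wh = 37.77 kWh
Total energy = 13.73 + 871.2 + 64.36 + 37.77 = 987.1 kWh
Cost = 987.1 kWh × $0.0872 = $86.07 ≈ $86

$86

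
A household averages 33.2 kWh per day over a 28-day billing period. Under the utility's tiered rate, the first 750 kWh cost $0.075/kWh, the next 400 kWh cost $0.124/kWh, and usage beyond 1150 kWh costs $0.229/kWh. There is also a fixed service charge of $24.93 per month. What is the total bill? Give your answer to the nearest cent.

Usage = 33.2 kWh/day × 28 days = 929.6 kWh
First 750 kWh × $0.075 = $56.25
Next 179.6 kWh × $0.124 = $22.27
Remaining tier: 0 kWh (not reached)
Energy charge = $78.52; + service $24.93 = $103.45

$103.45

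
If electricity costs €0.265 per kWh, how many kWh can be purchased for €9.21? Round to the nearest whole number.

€9.21 / €0.265 per kWh = 34.75 kWh

35 kWh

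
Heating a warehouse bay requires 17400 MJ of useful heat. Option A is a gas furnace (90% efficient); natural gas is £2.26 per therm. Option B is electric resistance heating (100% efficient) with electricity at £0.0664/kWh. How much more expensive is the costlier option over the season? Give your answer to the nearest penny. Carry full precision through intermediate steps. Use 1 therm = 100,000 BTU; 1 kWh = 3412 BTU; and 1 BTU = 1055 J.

Heat load = 17400 MJ = 17,400,000,000 J / 1055 = 16,492,891 BTU
Gas: input = 16,492,891 / 0.90 = 18,325,434 BTU = 183.3 therm → 183.3 × £2.26 = £414.15
Electric: 16,492,891 BTU / 3412 = 4,834 kWh → × £0.0664 = £320.96
Difference = |£414.15 − £320.96| = £93.19

£93.19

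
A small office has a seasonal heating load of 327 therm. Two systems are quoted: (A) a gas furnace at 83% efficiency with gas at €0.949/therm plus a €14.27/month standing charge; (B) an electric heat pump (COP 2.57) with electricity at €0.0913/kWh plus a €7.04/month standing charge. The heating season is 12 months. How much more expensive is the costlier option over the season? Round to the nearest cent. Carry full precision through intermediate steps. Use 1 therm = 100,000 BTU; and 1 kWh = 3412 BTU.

€120.18

Heat load = 327 therm × 100,000 = 32,700,000 BTU
Gas: input = 32,700,000 / 0.83 = 39,397,590 BTU = 394 therm → 394 × €0.949 = €373.88; + 12 × €14.27 standing = €545.12
Heat pump: 32,700,000 BTU / 3412 = 9,584 kWh heat; / 2.57 = 3,729 kWh in → × €0.0913 = €340.47; + 12 × €7.04 standing = €424.95
Difference = |€545.12 − €424.95| = €120.18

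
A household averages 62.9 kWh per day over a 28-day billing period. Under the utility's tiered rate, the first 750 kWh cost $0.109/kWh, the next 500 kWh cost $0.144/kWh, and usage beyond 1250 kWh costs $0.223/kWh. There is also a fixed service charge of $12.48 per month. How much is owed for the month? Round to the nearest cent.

Usage = 62.9 kWh/day × 28 days = 1761.2 kWh
First 750 kWh × $0.109 = $81.75
Next 500 kWh × $0.144 = $72.00
Remaining 511.2 kWh × $0.223 = $114.00
Energy charge = $267.75; + service $12.48 = $280.23

$280.23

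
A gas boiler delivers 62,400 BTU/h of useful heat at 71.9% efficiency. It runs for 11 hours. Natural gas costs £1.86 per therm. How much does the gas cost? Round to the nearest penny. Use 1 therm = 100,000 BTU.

Heat delivered = 62,400 BTU/h × 11 h = 686,400 BTU
Gas input = 686,400 / 0.719 = 954,659 BTU
= 954,659 / 100,000 = 9.547 therm
Cost = 9.547 × £1.86/therm = £17.76

£17.76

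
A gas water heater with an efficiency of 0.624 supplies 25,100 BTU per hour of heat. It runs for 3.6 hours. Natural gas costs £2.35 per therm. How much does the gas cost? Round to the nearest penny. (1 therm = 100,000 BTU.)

£3.40

Heat delivered = 25,100 BTU/h × 3.6 h = 90,360 BTU
Gas input = 90,360 / 0.624 = 144,808 BTU
= 144,808 / 100,000 = 1.448 therm
Cost = 1.448 × £2.35/therm = £3.40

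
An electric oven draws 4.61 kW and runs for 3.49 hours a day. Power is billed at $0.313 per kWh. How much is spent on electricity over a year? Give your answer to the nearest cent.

$1838.08

Energy = 4610 W × 3.49 h/day × 365 days = 5,872,449 Wh = 5,872 kWh
Cost = 5,872 kWh × $0.313/kWh = $1,838.08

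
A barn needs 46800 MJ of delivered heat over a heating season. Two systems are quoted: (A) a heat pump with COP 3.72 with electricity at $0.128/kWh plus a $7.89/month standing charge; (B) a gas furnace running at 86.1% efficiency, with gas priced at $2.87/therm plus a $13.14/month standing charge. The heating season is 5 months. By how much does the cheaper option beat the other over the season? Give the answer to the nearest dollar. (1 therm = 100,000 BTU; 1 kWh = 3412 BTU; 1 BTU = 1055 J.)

Heat load = 46800 MJ = 46,800,000,000 J / 1055 = 44,360,190 BTU
Gas: input = 44,360,190 / 0.861 = 51,521,707 BTU = 515.2 therm → 515.2 × $2.87 = $1,478.67; + 5 × $13.14 standing = $1,544.37
Heat pump: 44,360,190 BTU / 3412 = 13,000 kWh heat; / 3.72 = 3,495 kWh in → × $0.128 = $447.35; + 5 × $7.89 standing = $486.80
Difference = |$1,544.37 − $486.80| = $1,057.57 ≈ $1058

$1058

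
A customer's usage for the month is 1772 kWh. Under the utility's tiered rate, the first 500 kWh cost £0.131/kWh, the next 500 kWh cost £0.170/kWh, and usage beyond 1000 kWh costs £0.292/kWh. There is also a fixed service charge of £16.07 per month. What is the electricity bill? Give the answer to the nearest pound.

£392

First 500 kWh × £0.131 = £65.50
Next 500 kWh × £0.170 = £85.00
Remaining 772 kWh × £0.292 = £225.42
Energy charge = £375.92; + service £16.07 = £391.99 ≈ £392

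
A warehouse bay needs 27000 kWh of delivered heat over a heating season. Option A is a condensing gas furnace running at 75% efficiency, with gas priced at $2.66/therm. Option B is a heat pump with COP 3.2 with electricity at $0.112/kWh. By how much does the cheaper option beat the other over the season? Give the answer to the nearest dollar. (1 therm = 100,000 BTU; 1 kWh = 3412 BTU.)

$2322

Heat load = 27000 kWh × 3412 = 92,124,000 BTU
Gas: input = 92,124,000 / 0.75 = 122,832,000 BTU = 1,228 therm → 1,228 × $2.66 = $3,267.33
Heat pump: 92,124,000 BTU / 3412 = 27,000 kWh heat; / 3.2 = 8,438 kWh in → × $0.112 = $945.00
Difference = |$3,267.33 − $945.00| = $2,322.33 ≈ $2322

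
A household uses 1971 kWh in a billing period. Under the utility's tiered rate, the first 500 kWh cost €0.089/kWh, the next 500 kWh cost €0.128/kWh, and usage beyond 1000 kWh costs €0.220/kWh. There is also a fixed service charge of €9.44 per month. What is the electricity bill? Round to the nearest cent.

€331.56

First 500 kWh × €0.089 = €44.50
Next 500 kWh × €0.128 = €64.00
Remaining 971 kWh × €0.220 = €213.62
Energy charge = €322.12; + service €9.44 = €331.56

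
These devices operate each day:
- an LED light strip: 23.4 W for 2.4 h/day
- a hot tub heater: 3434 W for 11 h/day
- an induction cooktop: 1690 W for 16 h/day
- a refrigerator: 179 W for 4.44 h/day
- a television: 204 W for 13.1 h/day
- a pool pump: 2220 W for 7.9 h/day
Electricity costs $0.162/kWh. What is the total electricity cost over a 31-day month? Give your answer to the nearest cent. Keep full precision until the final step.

LED light strip: 23.4 W × 2.4 h × 31 d = 1,741 Wh = 1.741 kWh
hot tub heater: 3434 W × 11 h × 31 d = 1,170,994 Wh = 1,171 kWh
induction cooktop: 1690 W × 16 h × 31 d = 838,240 Wh = 838.2 kWh
refrigerator: 179 W × 4.44 h × 31 d = 24,638 Wh = 24.64 kWh
television: 204 W × 13.1 h × 31 d = 82,844 Wh = 82.84 kWh
pool pump: 2220 W × 7.9 h × 31 d = 543,678 Wh = 543.7 kWh
Total energy = 1.741 + 1,171 + 838.2 + 24.64 + 82.84 + 543.7 = 2,662 kWh
Cost = 2,662 kWh × $0.162 = $431.27

$431.27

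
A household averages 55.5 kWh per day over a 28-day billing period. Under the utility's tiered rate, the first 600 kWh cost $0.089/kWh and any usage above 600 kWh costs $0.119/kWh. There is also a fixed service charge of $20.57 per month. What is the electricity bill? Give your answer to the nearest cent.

$187.50

Usage = 55.5 kWh/day × 28 days = 1554 kWh
First 600 kWh × $0.089 = $53.40
Remaining 954 kWh × $0.119 = $113.53
Energy charge = $166.93; + service $20.57 = $187.50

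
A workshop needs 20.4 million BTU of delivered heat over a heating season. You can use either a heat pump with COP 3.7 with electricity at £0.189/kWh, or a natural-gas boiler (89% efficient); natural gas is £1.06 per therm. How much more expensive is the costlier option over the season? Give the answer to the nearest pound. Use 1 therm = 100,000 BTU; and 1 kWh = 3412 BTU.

Heat load = 20.4 × 10⁶ BTU = 20,400,000 BTU
Gas: input = 20,400,000 / 0.89 = 22,921,348 BTU = 229.2 therm → 229.2 × £1.06 = £242.97
Heat pump: 20,400,000 BTU / 3412 = 5,979 kWh heat; / 3.7 = 1,616 kWh in → × £0.189 = £305.41
Difference = |£242.97 − £305.41| = £62.44 ≈ £62

£62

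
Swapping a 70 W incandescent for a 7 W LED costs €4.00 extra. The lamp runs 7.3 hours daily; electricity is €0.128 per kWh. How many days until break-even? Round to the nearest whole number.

68 days

Power saved = 70 − 7 = 63 W
Daily energy saved = 63 W × 7.3 h = 459.9 Wh = 0.4599 kWh
Daily savings = 0.4599 × €0.128 = €0.0589
Payback = €4.00 / €0.0589 per day = 67.95 days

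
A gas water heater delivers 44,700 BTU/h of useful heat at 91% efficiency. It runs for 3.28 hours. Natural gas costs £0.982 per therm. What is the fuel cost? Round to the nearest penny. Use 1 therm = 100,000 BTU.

£1.58

Heat delivered = 44,700 BTU/h × 3.28 h = 146,616 BTU
Gas input = 146,616 / 0.91 = 161,116 BTU
= 161,116 / 100,000 = 1.611 therm
Cost = 1.611 × £0.982/therm = £1.58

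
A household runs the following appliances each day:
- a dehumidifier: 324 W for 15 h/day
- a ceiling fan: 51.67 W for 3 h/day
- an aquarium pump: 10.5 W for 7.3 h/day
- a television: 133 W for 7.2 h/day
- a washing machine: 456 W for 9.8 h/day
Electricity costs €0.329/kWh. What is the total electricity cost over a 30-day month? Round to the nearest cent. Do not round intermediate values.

€103.81

dehumidifier: 324 W × 15 h × 30 d = 145,800 Wh = 145.8 kWh
ceiling fan: 51.67 W × 3 h × 30 d = 4,650 Wh = 4.65 kWh
aquarium pump: 10.5 W × 7.3 h × 30 d = 2,299 Wh = 2.299 kWh
television: 133 W × 7.2 h × 30 d = 28,728 Wh = 28.73 kWh
washing machine: 456 W × 9.8 h × 30 d = 134,064 Wh = 134.1 kWh
Total energy = 145.8 + 4.65 + 2.299 + 28.73 + 134.1 = 315.5 kWh
Cost = 315.5 kWh × €0.329 = €103.81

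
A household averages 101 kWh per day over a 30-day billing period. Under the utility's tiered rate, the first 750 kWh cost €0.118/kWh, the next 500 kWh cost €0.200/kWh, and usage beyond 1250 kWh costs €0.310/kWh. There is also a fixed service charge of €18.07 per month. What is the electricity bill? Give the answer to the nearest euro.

Usage = 101 kWh/day × 30 days = 3030 kWh
First 750 kWh × €0.118 = €88.50
Next 500 kWh × €0.200 = €100.00
Remaining 1780 kWh × €0.310 = €551.80
Energy charge = €740.30; + service €18.07 = €758.37 ≈ €758

€758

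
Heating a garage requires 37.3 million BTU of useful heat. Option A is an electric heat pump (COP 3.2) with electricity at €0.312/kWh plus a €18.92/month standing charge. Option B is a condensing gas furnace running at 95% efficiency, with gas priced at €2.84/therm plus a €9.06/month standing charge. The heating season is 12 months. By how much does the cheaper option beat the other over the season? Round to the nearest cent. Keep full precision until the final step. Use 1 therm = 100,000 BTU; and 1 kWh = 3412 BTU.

Heat load = 37.3 × 10⁶ BTU = 37,300,000 BTU
Gas: input = 37,300,000 / 0.95 = 39,263,158 BTU = 392.6 therm → 392.6 × €2.84 = €1,115.07; + 12 × €9.06 standing = €1,223.79
Heat pump: 37,300,000 BTU / 3412 = 10,930 kWh heat; / 3.2 = 3,416 kWh in → × €0.312 = €1,065.87; + 12 × €18.92 standing = €1,292.91
Difference = |€1,223.79 − €1,292.91| = €69.12

€69.12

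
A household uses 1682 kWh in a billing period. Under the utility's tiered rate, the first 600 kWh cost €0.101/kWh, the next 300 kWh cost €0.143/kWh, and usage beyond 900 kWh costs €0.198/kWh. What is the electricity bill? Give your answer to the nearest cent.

€258.34

First 600 kWh × €0.101 = €60.60
Next 300 kWh × €0.143 = €42.90
Remaining 782 kWh × €0.198 = €154.84
Total = €258.34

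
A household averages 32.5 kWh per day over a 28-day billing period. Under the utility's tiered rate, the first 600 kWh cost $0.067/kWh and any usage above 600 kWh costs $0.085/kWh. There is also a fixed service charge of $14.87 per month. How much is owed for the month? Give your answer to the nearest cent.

$81.42

Usage = 32.5 kWh/day × 28 days = 910 kWh
First 600 kWh × $0.067 = $40.20
Remaining 310 kWh × $0.085 = $26.35
Energy charge = $66.55; + service $14.87 = $81.42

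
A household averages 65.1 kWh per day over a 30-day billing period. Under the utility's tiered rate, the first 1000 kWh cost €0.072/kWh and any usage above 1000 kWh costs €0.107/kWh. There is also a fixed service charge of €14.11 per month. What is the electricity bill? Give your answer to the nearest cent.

€188.08

Usage = 65.1 kWh/day × 30 days = 1953 kWh
First 1000 kWh × €0.072 = €72.00
Remaining 953 kWh × €0.107 = €101.97
Energy charge = €173.97; + service €14.11 = €188.08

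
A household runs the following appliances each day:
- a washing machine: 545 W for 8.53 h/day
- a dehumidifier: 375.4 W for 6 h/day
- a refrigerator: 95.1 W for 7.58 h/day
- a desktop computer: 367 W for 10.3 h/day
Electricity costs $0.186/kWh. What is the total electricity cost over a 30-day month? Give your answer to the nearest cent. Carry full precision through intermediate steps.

washing machine: 545 W × 8.53 h × 30 d = 139,465 Wh = 139.5 kWh
dehumidifier: 375.4 W × 6 h × 30 d = 67,572 Wh = 67.57 kWh
refrigerator: 95.1 W × 7.58 h × 30 d = 21,626 Wh = 21.63 kWh
desktop computer: 367 W × 10.3 h × 30 d = 113,403 Wh = 113.4 kWh
Total energy = 139.5 + 67.57 + 21.63 + 113.4 = 342.1 kWh
Cost = 342.1 kWh × $0.186 = $63.62

$63.62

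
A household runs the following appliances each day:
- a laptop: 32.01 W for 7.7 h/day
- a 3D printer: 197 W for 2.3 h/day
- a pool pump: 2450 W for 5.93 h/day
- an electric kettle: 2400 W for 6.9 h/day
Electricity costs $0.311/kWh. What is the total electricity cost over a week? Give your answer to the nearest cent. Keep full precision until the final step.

$69.20

laptop: 32.01 W × 7.7 h × 7 d = 1,725 Wh = 1.725 kWh
3D printer: 197 W × 2.3 h × 7 d = 3,172 Wh = 3.172 kWh
pool pump: 2450 W × 5.93 h × 7 d = 101,700 Wh = 101.7 kWh
electric kettle: 2400 W × 6.9 h × 7 d = 115,920 Wh = 115.9 kWh
Total energy = 1.725 + 3.172 + 101.7 + 115.9 = 222.5 kWh
Cost = 222.5 kWh × $0.311 = $69.20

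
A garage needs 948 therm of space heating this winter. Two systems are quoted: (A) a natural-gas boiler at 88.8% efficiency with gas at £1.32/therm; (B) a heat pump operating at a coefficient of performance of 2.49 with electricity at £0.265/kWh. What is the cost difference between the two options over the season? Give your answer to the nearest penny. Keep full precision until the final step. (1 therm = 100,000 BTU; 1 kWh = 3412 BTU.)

Heat load = 948 therm × 100,000 = 94,800,000 BTU
Gas: input = 94,800,000 / 0.888 = 106,756,757 BTU = 1,068 therm → 1,068 × £1.32 = £1,409.19
Heat pump: 94,800,000 BTU / 3412 = 27,780 kWh heat; / 2.49 = 11,160 kWh in → × £0.265 = £2,956.96
Difference = |£1,409.19 − £2,956.96| = £1,547.77

£1547.77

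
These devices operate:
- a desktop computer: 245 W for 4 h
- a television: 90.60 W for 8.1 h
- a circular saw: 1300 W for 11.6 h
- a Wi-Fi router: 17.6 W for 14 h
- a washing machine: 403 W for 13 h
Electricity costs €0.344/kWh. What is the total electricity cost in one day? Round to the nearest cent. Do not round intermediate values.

€7.66

desktop computer: 245 W × 4 h = 980 Wh = 0.98 kWh
television: 90.60 W × 8.1 h = 734 Wh = 0.7339 kWh
circular saw: 1300 W × 11.6 h = 15,080 Wh = 15.08 kWh
Wi-Fi router: 17.6 W × 14 h = 246 Wh = 0.2464 kWh
washing machine: 403 W × 13 h = 5,239 Wh = 5.239 kWh
Total energy = 0.98 + 0.7339 + 15.08 + 0.2464 + 5.239 = 22.28 kWh
Cost = 22.28 kWh × €0.344 = €7.66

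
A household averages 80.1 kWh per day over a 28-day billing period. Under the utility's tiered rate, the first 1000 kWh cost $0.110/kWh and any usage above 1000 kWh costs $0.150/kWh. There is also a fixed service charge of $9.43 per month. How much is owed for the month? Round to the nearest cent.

Usage = 80.1 kWh/day × 28 days = 2242.8 kWh
First 1000 kWh × $0.110 = $110.00
Remaining 1242.8 kWh × $0.150 = $186.42
Energy charge = $296.42; + service $9.43 = $305.85

$305.85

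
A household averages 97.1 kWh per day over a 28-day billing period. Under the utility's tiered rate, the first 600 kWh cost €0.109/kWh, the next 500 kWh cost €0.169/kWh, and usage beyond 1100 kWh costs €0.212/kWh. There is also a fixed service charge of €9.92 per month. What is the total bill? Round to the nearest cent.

€503.01

Usage = 97.1 kWh/day × 28 days = 2718.8 kWh
First 600 kWh × €0.109 = €65.40
Next 500 kWh × €0.169 = €84.50
Remaining 1618.8 kWh × €0.212 = €343.19
Energy charge = €493.09; + service €9.92 = €503.01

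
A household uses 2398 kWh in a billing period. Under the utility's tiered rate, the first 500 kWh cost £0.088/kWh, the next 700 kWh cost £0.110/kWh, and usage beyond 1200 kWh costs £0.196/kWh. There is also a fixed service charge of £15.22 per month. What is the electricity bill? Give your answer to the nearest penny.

£371.03

First 500 kWh × £0.088 = £44.00
Next 700 kWh × £0.110 = £77.00
Remaining 1198 kWh × £0.196 = £234.81
Energy charge = £355.81; + service £15.22 = £371.03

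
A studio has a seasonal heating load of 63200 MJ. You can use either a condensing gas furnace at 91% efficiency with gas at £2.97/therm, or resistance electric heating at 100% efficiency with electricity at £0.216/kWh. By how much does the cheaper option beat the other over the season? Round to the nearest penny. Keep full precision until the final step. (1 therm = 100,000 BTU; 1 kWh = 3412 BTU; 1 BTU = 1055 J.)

Heat load = 63200 MJ = 63,200,000,000 J / 1055 = 59,905,213 BTU
Gas: input = 59,905,213 / 0.91 = 65,829,905 BTU = 658.3 therm → 658.3 × £2.97 = £1,955.15
Electric: 59,905,213 BTU / 3412 = 17,560 kWh → × £0.216 = £3,792.36
Difference = |£1,955.15 − £3,792.36| = £1,837.21

£1837.21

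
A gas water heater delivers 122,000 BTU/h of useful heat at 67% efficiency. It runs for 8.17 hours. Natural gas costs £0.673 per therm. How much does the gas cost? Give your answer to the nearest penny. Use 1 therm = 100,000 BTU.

£10.01

Heat delivered = 122,000 BTU/h × 8.17 h = 996,740 BTU
Gas input = 996,740 / 0.67 = 1,487,672 BTU
= 1,487,672 / 100,000 = 14.88 therm
Cost = 14.88 × £0.673/therm = £10.01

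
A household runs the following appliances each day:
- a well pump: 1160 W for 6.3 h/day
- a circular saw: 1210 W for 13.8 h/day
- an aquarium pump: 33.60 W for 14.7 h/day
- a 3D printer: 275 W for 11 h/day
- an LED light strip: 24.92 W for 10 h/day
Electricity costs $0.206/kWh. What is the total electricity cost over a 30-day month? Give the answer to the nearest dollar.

well pump: 1160 W × 6.3 h × 30 d = 219,240 Wh = 219.2 kWh
circular saw: 1210 W × 13.8 h × 30 d = 500,940 Wh = 500.9 kWh
aquarium pump: 33.60 W × 14.7 h × 30 d = 14,818 Wh = 14.82 kWh
3D printer: 275 W × 11 h × 30 d = 90,750 Wh = 90.75 kWh
LED light strip: 24.92 W × 10 h × 30 d = 7,476 Wh = 7.476 kWh
Total energy = 219.2 + 500.9 + 14.82 + 90.75 + 7.476 = 833.2 kWh
Cost = 833.2 kWh × $0.206 = $171.64 ≈ $172

$172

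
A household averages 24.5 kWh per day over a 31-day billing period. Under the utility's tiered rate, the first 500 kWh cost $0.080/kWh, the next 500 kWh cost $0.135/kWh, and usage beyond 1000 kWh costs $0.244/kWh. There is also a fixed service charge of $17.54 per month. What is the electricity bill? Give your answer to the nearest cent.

Usage = 24.5 kWh/day × 31 days = 759.5 kWh
First 500 kWh × $0.080 = $40.00
Next 259.5 kWh × $0.135 = $35.03
Remaining tier: 0 kWh (not reached)
Energy charge = $75.03; + service $17.54 = $92.57

$92.57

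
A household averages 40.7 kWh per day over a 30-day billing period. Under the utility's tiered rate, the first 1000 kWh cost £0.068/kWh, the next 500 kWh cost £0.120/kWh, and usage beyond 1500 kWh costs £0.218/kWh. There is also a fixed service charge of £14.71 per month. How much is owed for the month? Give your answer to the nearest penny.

Usage = 40.7 kWh/day × 30 days = 1221 kWh
First 1000 kWh × £0.068 = £68.00
Next 221 kWh × £0.120 = £26.52
Remaining tier: 0 kWh (not reached)
Energy charge = £94.52; + service £14.71 = £109.23

£109.23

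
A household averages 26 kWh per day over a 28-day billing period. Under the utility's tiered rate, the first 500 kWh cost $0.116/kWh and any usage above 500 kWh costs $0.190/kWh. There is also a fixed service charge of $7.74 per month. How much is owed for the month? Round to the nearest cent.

$109.06

Usage = 26 kWh/day × 28 days = 728 kWh
First 500 kWh × $0.116 = $58.00
Remaining 228 kWh × $0.190 = $43.32
Energy charge = $101.32; + service $7.74 = $109.06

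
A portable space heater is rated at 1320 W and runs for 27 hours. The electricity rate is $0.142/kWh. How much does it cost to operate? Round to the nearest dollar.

Energy = 1320 W × 27 h = 35,640 Wh = 35.64 kWh
Cost = 35.64 kWh × $0.142/kWh = $5.06 ≈ $5

$5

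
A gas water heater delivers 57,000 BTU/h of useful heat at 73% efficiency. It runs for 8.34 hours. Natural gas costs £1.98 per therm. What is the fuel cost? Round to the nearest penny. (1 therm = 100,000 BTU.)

Heat delivered = 57,000 BTU/h × 8.34 h = 475,380 BTU
Gas input = 475,380 / 0.73 = 651,205 BTU
= 651,205 / 100,000 = 6.512 therm
Cost = 6.512 × £1.98/therm = £12.89

£12.89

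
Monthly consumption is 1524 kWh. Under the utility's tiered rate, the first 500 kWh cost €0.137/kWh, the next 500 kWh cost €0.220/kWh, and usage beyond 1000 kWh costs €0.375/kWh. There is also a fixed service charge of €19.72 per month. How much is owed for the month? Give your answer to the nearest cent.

€394.72

First 500 kWh × €0.137 = €68.50
Next 500 kWh × €0.220 = €110.00
Remaining 524 kWh × €0.375 = €196.50
Energy charge = €375.00; + service €19.72 = €394.72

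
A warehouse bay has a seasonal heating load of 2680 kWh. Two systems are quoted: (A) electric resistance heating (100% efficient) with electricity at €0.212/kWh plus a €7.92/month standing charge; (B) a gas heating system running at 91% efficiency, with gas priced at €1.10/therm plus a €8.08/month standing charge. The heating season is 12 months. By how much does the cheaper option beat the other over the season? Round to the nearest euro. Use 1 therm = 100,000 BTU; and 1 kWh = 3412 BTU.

Heat load = 2680 kWh × 3412 = 9,144,160 BTU
Gas: input = 9,144,160 / 0.91 = 10,048,527 BTU = 100.5 therm → 100.5 × €1.10 = €110.53; + 12 × €8.08 standing = €207.49
Electric: 9,144,160 BTU / 3412 = 2,680 kWh → × €0.212 = €568.16; + 12 × €7.92 standing = €663.20
Difference = |€207.49 − €663.20| = €455.71 ≈ €456

€456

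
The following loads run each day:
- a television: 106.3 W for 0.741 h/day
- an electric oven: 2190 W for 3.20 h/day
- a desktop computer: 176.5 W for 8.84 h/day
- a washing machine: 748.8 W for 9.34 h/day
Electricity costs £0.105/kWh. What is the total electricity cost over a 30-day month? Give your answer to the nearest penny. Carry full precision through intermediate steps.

television: 106.3 W × 0.741 h × 30 d = 2,363 Wh = 2.363 kWh
electric oven: 2190 W × 3.20 h × 30 d = 210,240 Wh = 210.2 kWh
desktop computer: 176.5 W × 8.84 h × 30 d = 46,808 Wh = 46.81 kWh
washing machine: 748.8 W × 9.34 h × 30 d = 209,814 Wh = 209.8 kWh
Total energy = 2.363 + 210.2 + 46.81 + 209.8 = 469.2 kWh
Cost = 469.2 kWh × £0.105 = £49.27

£49.27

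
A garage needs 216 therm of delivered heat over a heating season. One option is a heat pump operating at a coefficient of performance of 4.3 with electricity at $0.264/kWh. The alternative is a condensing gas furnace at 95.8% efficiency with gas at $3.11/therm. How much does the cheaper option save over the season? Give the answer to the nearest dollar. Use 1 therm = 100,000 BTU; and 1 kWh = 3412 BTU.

Heat load = 216 therm × 100,000 = 21,600,000 BTU
Gas: input = 21,600,000 / 0.958 = 22,546,973 BTU = 225.5 therm → 225.5 × $3.11 = $701.21
Heat pump: 21,600,000 BTU / 3412 = 6,331 kWh heat; / 4.3 = 1,472 kWh in → × $0.264 = $388.67
Difference = |$701.21 − $388.67| = $312.54 ≈ $313

$313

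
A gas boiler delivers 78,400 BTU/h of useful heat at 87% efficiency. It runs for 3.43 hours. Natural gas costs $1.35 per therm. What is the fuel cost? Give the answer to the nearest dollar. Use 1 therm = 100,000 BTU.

$4

Heat delivered = 78,400 BTU/h × 3.43 h = 268,912 BTU
Gas input = 268,912 / 0.87 = 309,094 BTU
= 309,094 / 100,000 = 3.091 therm
Cost = 3.091 × $1.35/therm = $4.17 ≈ $4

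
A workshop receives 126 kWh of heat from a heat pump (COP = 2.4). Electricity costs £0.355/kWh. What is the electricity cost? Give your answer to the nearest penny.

Electrical input = 126 kWh / 2.4 = 52.5 kWh
Cost = 52.5 × £0.355/kWh = £18.64

£18.64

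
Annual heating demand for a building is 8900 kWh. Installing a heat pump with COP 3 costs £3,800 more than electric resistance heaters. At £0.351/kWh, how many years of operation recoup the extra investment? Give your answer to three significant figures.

1.82 years

Resistance: 8900 kWh × £0.351 = £3,123.90/yr
Heat pump: 8900 / 3 = 2967 kWh in → × £0.351 = £1,041.30/yr
Annual savings = £2,082.60
Payback = £3,800 / £2,082.60 = 1.82 years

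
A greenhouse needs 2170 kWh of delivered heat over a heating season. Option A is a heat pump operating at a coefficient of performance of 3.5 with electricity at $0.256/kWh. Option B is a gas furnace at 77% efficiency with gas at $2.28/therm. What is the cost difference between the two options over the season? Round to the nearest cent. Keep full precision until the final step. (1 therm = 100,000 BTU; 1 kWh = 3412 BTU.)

Heat load = 2170 kWh × 3412 = 7,404,040 BTU
Gas: input = 7,404,040 / 0.77 = 9,615,636 BTU = 96.16 therm → 96.16 × $2.28 = $219.24
Heat pump: 7,404,040 BTU / 3412 = 2,170 kWh heat; / 3.5 = 620 kWh in → × $0.256 = $158.72
Difference = |$219.24 − $158.72| = $60.52

$60.52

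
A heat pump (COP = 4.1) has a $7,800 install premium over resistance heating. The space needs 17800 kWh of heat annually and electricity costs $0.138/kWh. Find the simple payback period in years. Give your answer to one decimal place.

4.2 years

Resistance: 17800 kWh × $0.138 = $2,456.40/yr
Heat pump: 17800 / 4.1 = 4341 kWh in → × $0.138 = $599.12/yr
Annual savings = $1,857.28
Payback = $7,800 / $1,857.28 = 4.2 years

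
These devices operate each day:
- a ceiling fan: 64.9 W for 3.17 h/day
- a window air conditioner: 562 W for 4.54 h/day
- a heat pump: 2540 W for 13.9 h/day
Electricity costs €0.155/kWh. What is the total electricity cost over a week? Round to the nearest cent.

ceiling fan: 64.9 W × 3.17 h × 7 d = 1,440 Wh = 1.44 kWh
window air conditioner: 562 W × 4.54 h × 7 d = 17,860 Wh = 17.86 kWh
heat pump: 2540 W × 13.9 h × 7 d = 247,142 Wh = 247.1 kWh
Total energy = 1.44 + 17.86 + 247.1 = 266.4 kWh
Cost = 266.4 kWh × €0.155 = €41.30

€41.30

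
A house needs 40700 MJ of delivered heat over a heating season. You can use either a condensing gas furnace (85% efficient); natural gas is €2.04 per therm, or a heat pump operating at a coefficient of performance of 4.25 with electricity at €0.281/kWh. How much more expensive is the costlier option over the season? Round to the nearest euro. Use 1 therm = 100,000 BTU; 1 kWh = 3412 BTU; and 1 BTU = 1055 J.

Heat load = 40700 MJ = 40,700,000,000 J / 1055 = 38,578,199 BTU
Gas: input = 38,578,199 / 0.85 = 45,386,117 BTU = 453.9 therm → 453.9 × €2.04 = €925.88
Heat pump: 38,578,199 BTU / 3412 = 11,310 kWh heat; / 4.25 = 2,660 kWh in → × €0.281 = €747.57
Difference = |€925.88 − €747.57| = €178.31 ≈ €178

€178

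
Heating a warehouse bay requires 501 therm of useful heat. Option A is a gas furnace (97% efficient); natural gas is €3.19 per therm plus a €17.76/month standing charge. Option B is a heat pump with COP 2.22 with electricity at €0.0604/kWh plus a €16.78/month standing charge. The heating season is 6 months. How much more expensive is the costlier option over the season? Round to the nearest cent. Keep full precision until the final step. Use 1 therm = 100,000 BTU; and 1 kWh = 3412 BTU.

€1254.00

Heat load = 501 therm × 100,000 = 50,100,000 BTU
Gas: input = 50,100,000 / 0.97 = 51,649,485 BTU = 516.5 therm → 516.5 × €3.19 = €1,647.62; + 6 × €17.76 standing = €1,754.18
Heat pump: 50,100,000 BTU / 3412 = 14,680 kWh heat; / 2.22 = 6,614 kWh in → × €0.0604 = €399.50; + 6 × €16.78 standing = €500.18
Difference = |€1,754.18 − €500.18| = €1,254.00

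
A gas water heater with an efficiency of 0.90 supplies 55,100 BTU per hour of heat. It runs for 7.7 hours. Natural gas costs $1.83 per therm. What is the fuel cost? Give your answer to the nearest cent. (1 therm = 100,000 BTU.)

Heat delivered = 55,100 BTU/h × 7.7 h = 424,270 BTU
Gas input = 424,270 / 0.90 = 471,411 BTU
= 471,411 / 100,000 = 4.714 therm
Cost = 4.714 × $1.83/therm = $8.63

$8.63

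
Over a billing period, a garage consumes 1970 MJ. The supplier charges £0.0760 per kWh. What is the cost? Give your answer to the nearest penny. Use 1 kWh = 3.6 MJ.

£41.59

1970 MJ × (0.27778 kWh/MJ) = 547.2 kWh
Cost = 547.2 kWh × £0.0760/kWh = £41.59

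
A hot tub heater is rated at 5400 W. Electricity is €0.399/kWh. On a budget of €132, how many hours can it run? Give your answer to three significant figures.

Energy budget = €132 / €0.399 per kWh = 330.8 kWh = 330,827 Wh
Runtime = 330,827 Wh / 5400 W = 61.26 h

61.3 h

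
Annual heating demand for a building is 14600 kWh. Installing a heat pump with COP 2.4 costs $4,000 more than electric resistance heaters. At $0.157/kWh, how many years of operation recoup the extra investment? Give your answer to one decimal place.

3.0 years

Resistance: 14600 kWh × $0.157 = $2,292.20/yr
Heat pump: 14600 / 2.4 = 6083 kWh in → × $0.157 = $955.08/yr
Annual savings = $1,337.12
Payback = $4,000 / $1,337.12 = 2.99 years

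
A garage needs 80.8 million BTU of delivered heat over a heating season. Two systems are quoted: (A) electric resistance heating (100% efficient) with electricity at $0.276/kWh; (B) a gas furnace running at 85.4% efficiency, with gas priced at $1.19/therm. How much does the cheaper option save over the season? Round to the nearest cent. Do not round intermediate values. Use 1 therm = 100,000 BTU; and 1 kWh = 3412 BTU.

$5410.09

Heat load = 80.8 × 10⁶ BTU = 80,800,000 BTU
Gas: input = 80,800,000 / 0.854 = 94,613,583 BTU = 946.1 therm → 946.1 × $1.19 = $1,125.90
Electric: 80,800,000 BTU / 3412 = 23,680 kWh → × $0.276 = $6,535.99
Difference = |$1,125.90 − $6,535.99| = $5,410.09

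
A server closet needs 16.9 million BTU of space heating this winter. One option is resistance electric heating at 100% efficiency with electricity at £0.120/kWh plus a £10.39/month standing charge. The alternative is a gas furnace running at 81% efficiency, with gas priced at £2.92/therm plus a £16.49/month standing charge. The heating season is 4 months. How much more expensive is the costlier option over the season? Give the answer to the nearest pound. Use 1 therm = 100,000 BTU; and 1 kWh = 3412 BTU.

£39

Heat load = 16.9 × 10⁶ BTU = 16,900,000 BTU
Gas: input = 16,900,000 / 0.81 = 20,864,198 BTU = 208.6 therm → 208.6 × £2.92 = £609.23; + 4 × £16.49 standing = £675.19
Electric: 16,900,000 BTU / 3412 = 4,953 kWh → × £0.120 = £594.37; + 4 × £10.39 standing = £635.93
Difference = |£675.19 − £635.93| = £39.26 ≈ £39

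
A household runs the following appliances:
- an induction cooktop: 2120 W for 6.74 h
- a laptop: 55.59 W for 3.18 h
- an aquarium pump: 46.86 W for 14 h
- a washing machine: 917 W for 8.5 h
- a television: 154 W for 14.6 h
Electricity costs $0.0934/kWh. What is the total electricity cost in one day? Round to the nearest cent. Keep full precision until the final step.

induction cooktop: 2120 W × 6.74 h = 14,289 Wh = 14.29 kWh
laptop: 55.59 W × 3.18 h = 177 Wh = 0.1768 kWh
aquarium pump: 46.86 W × 14 h = 656 Wh = 0.656 kWh
washing machine: 917 W × 8.5 h = 7,794 Wh = 7.795 kWh
television: 154 W × 14.6 h = 2,248 Wh = 2.248 kWh
Total energy = 14.29 + 0.1768 + 0.656 + 7.795 + 2.248 = 25.16 kWh
Cost = 25.16 kWh × $0.0934 = $2.35

$2.35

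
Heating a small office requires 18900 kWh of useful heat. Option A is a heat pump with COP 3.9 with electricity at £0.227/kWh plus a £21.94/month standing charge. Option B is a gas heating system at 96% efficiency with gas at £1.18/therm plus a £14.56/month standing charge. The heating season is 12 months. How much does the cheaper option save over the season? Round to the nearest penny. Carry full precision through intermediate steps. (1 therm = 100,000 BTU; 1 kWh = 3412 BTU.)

£395.99

Heat load = 18900 kWh × 3412 = 64,486,800 BTU
Gas: input = 64,486,800 / 0.96 = 67,173,750 BTU = 671.7 therm → 671.7 × £1.18 = £792.65; + 12 × £14.56 standing = £967.37
Heat pump: 64,486,800 BTU / 3412 = 18,900 kWh heat; / 3.9 = 4,846 kWh in → × £0.227 = £1,100.08; + 12 × £21.94 standing = £1,363.36
Difference = |£967.37 − £1,363.36| = £395.99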